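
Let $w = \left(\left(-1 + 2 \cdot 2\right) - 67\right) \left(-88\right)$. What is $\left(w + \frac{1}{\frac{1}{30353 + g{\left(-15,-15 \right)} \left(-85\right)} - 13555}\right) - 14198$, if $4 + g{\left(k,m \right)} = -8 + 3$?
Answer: $- \frac{3613177283892}{421804489} \approx -8566.0$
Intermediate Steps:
$w = 5632$ ($w = \left(\left(-1 + 4\right) - 67\right) \left(-88\right) = \left(3 - 67\right) \left(-88\right) = \left(-64\right) \left(-88\right) = 5632$)
$g{\left(k,m \right)} = -9$ ($g{\left(k,m \right)} = -4 + \left(-8 + 3\right) = -4 - 5 = -9$)
$\left(w + \frac{1}{\frac{1}{30353 + g{\left(-15,-15 \right)} \left(-85\right)} - 13555}\right) - 14198 = \left(5632 + \frac{1}{\frac{1}{30353 - -765} - 13555}\right) - 14198 = \left(5632 + \frac{1}{\frac{1}{30353 + 765} - 13555}\right) - 14198 = \left(5632 + \frac{1}{\frac{1}{31118} - 13555}\right) - 14198 = \left(5632 + \frac{1}{- \frac{421804489}{31118}}\right) - 14198 = \left(5632 - \frac{31118}{421804489}\right) - 14198 = \frac{2375602850930}{421804489} - 14198 = - \frac{3613177283892}{421804489}$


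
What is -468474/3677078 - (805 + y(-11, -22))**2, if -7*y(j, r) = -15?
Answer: -58690772705113/90088411 ≈ -6.5148e+5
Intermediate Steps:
y(j, r) = 15/7 (y(j, r) = -1/7*(-15) = 15/7)
-468474/3677078 - (805 + y(-11, -22))**2 = -468474/3677078 - (805 + 15/7)**2 = -468474*1/3677078 - (5650/7)**2 = -234237/1838539 - 1*31922500/49 = -234237/1838539 - 31922500/49 = -58690772705113/90088411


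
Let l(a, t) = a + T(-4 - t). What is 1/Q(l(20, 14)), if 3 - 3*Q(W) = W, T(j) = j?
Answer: 3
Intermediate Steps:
l(a, t) = -4 + a - t (l(a, t) = a + (-4 - t) = -4 + a - t)
Q(W) = 1 - W/3
1/Q(l(20, 14)) = 1/(1 - (-4 + 20 - 1*14)/3) = 1/(1 - (-4 + 20 - 14)/3) = 1/(1 - ⅓*2) = 1/(1 - ⅔) = 1/(⅓) = 3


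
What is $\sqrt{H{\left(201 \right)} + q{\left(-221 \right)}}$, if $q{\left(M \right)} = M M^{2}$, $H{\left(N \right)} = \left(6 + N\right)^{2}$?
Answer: $2 i \sqrt{2687753} \approx 3278.9 i$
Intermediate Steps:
$q{\left(M \right)} = M^{3}$
$\sqrt{H{\left(201 \right)} + q{\left(-221 \right)}} = \sqrt{\left(6 + 201\right)^{2} + \left(-221\right)^{3}} = \sqrt{207^{2} - 10793861} = \sqrt{42849 - 10793861} = \sqrt{-10751012} = 2 i \sqrt{2687753}$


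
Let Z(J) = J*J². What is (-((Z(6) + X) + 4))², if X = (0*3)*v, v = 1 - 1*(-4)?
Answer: 48400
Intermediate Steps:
v = 5 (v = 1 + 4 = 5)
X = 0 (X = (0*3)*5 = 0*5 = 0)
Z(J) = J³
(-((Z(6) + X) + 4))² = (-((6³ + 0) + 4))² = (-((216 + 0) + 4))² = (-(216 + 4))² = (-1*220)² = (-220)² = 48400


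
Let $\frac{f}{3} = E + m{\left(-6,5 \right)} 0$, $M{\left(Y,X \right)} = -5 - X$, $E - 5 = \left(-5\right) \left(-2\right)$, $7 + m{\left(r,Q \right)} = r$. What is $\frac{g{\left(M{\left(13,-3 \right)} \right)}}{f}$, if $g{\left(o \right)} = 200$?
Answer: $\frac{40}{9} \approx 4.4444$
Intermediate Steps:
$m{\left(r,Q \right)} = -7 + r$
$E = 15$ ($E = 5 - -10 = 5 + 10 = 15$)
$f = 45$ ($f = 3 \left(15 + \left(-7 - 6\right) 0\right) = 3 \left(15 - 0\right) = 3 \left(15 + 0\right) = 3 \cdot 15 = 45$)
$\frac{g{\left(M{\left(13,-3 \right)} \right)}}{f} = \frac{200}{45} = 200 \cdot \frac{1}{45} = \frac{40}{9}$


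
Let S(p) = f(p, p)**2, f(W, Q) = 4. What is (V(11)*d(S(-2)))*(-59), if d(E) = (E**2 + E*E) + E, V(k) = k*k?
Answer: -3769392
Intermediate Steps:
V(k) = k**2
S(p) = 16 (S(p) = 4**2 = 16)
d(E) = E + 2*E**2 (d(E) = (E**2 + E**2) + E = 2*E**2 + E = E + 2*E**2)
(V(11)*d(S(-2)))*(-59) = (11**2*(16*(1 + 2*16)))*(-59) = (121*(16*(1 + 32)))*(-59) = (121*(16*33))*(-59) = (121*528)*(-59) = 63888*(-59) = -3769392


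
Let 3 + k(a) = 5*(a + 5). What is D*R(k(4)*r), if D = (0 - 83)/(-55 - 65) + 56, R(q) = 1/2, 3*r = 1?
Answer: 6803/240 ≈ 28.346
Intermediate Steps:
r = ⅓ (r = (⅓)*1 = ⅓ ≈ 0.33333)
k(a) = 22 + 5*a (k(a) = -3 + 5*(a + 5) = -3 + 5*(5 + a) = -3 + (25 + 5*a) = 22 + 5*a)
R(q) = ½
D = 6803/120 (D = -83/(-120) + 56 = -83*(-1/120) + 56 = 83/120 + 56 = 6803/120 ≈ 56.692)
D*R(k(4)*r) = (6803/120)*(½) = 6803/240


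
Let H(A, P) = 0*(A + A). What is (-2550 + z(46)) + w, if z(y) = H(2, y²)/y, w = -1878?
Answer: -4428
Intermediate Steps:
H(A, P) = 0 (H(A, P) = 0*(2*A) = 0)
z(y) = 0 (z(y) = 0/y = 0)
(-2550 + z(46)) + w = (-2550 + 0) - 1878 = -2550 - 1878 = -4428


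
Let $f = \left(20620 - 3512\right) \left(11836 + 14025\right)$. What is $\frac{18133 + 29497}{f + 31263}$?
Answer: $\frac{47630}{442461251} \approx 0.00010765$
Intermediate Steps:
$f = 442429988$ ($f = 17108 \cdot 25861 = 442429988$)
$\frac{18133 + 29497}{f + 31263} = \frac{18133 + 29497}{442429988 + 31263} = \frac{47630}{442461251}$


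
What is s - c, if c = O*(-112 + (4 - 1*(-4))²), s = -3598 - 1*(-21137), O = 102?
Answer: 22435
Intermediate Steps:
s = 17539 (s = -3598 + 21137 = 17539)
c = -4896 (c = 102*(-112 + (4 - 1*(-4))²) = 102*(-112 + (4 + 4)²) = 102*(-112 + 8²) = 102*(-112 + 64) = 102*(-48) = -4896)
s - c = 17539 - 1*(-4896) = 17539 + 4896 = 22435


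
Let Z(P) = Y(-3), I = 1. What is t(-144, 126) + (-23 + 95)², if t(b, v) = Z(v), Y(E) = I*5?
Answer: 5189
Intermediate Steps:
Y(E) = 5 (Y(E) = 1*5 = 5)
Z(P) = 5
t(b, v) = 5
t(-144, 126) + (-23 + 95)² = 5 + (-23 + 95)² = 5 + 72² = 5 + 5184 = 5189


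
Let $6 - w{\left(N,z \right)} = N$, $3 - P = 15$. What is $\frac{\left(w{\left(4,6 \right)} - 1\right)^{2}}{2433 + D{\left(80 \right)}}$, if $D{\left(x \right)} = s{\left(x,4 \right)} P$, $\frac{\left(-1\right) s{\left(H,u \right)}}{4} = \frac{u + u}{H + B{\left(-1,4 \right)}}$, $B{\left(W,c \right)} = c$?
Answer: $\frac{7}{17063} \approx 0.00041024$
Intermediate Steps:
$P = -12$ ($P = 3 - 15 = -12$)
$w{\left(N,z \right)} = 6 - N$
$s{\left(H,u \right)} = - \frac{8 u}{4 + H}$ ($s{\left(H,u \right)} = - 4 \frac{u + u}{H + 4} = - 4 \frac{2 u}{4 + H} = - \frac{8 u}{4 + H}$)
$D{\left(x \right)} = \frac{384}{4 + x}$ ($D{\left(x \right)} = \left(-8\right) 4 \frac{1}{4 + x} \left(-12\right) = - \frac{32}{4 + x} \left(-12\right) = \frac{384}{4 + x}$)
$\frac{\left(w{\left(4,6 \right)} - 1\right)^{2}}{2433 + D{\left(80 \right)}} = \frac{\left(\left(6 - 4\right) - 1\right)^{2}}{2433 + \frac{384}{4 + 80}} = \frac{\left(\left(6 - 4\right) - 1\right)^{2}}{2433 + \frac{384}{84}} = \frac{\left(2 - 1\right)^{2}}{2433 + 384 \cdot \frac{1}{84}} = \frac{1^{2}}{2433 + \frac{32}{7}} = 1 \frac{1}{\frac{17063}{7}} = 1 \cdot \frac{7}{17063} = \frac{7}{17063}$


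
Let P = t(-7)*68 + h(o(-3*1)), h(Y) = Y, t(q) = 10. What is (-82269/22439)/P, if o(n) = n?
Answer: -82269/15191203 ≈ -0.0054156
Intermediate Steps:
P = 677 (P = 10*68 - 3*1 = 680 - 3 = 677)
(-82269/22439)/P = -82269/22439/677 = -82269*1/22439*(1/677) = -82269/22439*1/677 = -82269/15191203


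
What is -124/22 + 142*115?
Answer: 179568/11 ≈ 16324.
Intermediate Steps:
-124/22 + 142*115 = -124*1/22 + 16330 = -62/11 + 16330 = 179568/11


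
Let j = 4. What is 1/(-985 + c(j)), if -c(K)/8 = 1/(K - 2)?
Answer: -1/989 ≈ -0.0010111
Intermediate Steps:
c(K) = -8/(-2 + K) (c(K) = -8/(K - 2) = -8/(-2 + K))
1/(-985 + c(j)) = 1/(-985 - 8/(-2 + 4)) = 1/(-985 - 8/2) = 1/(-985 - 8*½) = 1/(-985 - 4) = 1/(-989) = -1/989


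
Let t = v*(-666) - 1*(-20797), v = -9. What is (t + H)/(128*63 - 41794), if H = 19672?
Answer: -46463/33730 ≈ -1.3775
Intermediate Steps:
t = 26791 (t = -9*(-666) - 1*(-20797) = 5994 + 20797 = 26791)
(t + H)/(128*63 - 41794) = (26791 + 19672)/(128*63 - 41794) = 46463/(8064 - 41794) = 46463/(-33730) = 46463*(-1/33730) = -46463/33730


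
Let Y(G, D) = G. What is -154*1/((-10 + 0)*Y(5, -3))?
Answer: 77/25 ≈ 3.0800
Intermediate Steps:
-154*1/((-10 + 0)*Y(5, -3)) = -154*1/(5*(-10 + 0)) = -154/(5*(-10)) = -154/(-50) = -154*(-1/50) = 77/25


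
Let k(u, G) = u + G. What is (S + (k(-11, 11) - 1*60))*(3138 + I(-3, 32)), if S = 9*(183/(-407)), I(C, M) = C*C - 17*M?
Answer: -67852401/407 ≈ -1.6671e+5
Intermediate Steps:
I(C, M) = C² - 17*M
k(u, G) = G + u
S = -1647/407 (S = 9*(183*(-1/407)) = 9*(-183/407) = -1647/407 ≈ -4.0467)
(S + (k(-11, 11) - 1*60))*(3138 + I(-3, 32)) = (-1647/407 + ((11 - 11) - 1*60))*(3138 + ((-3)² - 17*32)) = (-1647/407 + (0 - 60))*(3138 + (9 - 544)) = (-1647/407 - 60)*(3138 - 535) = -26067/407*2603 = -67852401/407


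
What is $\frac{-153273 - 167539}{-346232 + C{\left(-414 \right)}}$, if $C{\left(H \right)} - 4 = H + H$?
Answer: $\frac{80203}{86764} \approx 0.92438$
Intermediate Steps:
$C{\left(H \right)} = 4 + 2 H$ ($C{\left(H \right)} = 4 + \left(H + H\right) = 4 + 2 H$)
$\frac{-153273 - 167539}{-346232 + C{\left(-414 \right)}} = \frac{-153273 - 167539}{-346232 + \left(4 + 2 \left(-414\right)\right)} = - \frac{320812}{-346232 + \left(4 - 828\right)} = - \frac{320812}{-346232 - 824} = - \frac{320812}{-347056} = \left(-320812\right) \left(- \frac{1}{347056}\right) = \frac{80203}{86764}$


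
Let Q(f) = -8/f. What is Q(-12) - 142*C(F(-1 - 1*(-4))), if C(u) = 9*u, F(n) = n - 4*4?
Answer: 49844/3 ≈ 16615.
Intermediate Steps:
F(n) = -16 + n (F(n) = n - 16 = -16 + n)
Q(-12) - 142*C(F(-1 - 1*(-4))) = -8/(-12) - 1278*(-16 + (-1 - 1*(-4))) = -8*(-1/12) - 1278*(-16 + (-1 + 4)) = ⅔ - 1278*(-16 + 3) = ⅔ - 1278*(-13) = ⅔ - 142*(-117) = ⅔ + 16614 = 49844/3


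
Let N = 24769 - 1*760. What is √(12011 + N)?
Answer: 2*√9005 ≈ 189.79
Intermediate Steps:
N = 24009 (N = 24769 - 760 = 24009)
√(12011 + N) = √(12011 + 24009) = √36020 = 2*√9005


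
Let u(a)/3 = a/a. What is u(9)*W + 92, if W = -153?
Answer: -367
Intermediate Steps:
u(a) = 3 (u(a) = 3*(a/a) = 3*1 = 3)
u(9)*W + 92 = 3*(-153) + 92 = -459 + 92 = -367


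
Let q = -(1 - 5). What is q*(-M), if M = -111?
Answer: 444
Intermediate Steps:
q = 4 (q = -1*(-4) = 4)
q*(-M) = 4*(-1*(-111)) = 4*111 = 444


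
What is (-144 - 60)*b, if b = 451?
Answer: -92004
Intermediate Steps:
(-144 - 60)*b = (-144 - 60)*451 = -204*451 = -92004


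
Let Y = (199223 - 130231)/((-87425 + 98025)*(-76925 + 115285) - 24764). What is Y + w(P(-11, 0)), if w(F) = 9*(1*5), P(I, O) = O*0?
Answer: 4574168653/101647809 ≈ 45.000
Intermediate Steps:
P(I, O) = 0
w(F) = 45 (w(F) = 9*5 = 45)
Y = 17248/101647809 (Y = 68992/(10600*38360 - 24764) = 68992/(406616000 - 24764) = 68992/406591236 = 68992*(1/406591236) = 17248/101647809 ≈ 0.00016968)
Y + w(P(-11, 0)) = 17248/101647809 + 45 = 4574168653/101647809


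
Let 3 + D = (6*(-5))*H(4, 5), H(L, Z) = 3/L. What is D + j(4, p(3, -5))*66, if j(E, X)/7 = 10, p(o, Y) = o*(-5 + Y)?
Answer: 9189/2 ≈ 4594.5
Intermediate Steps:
j(E, X) = 70 (j(E, X) = 7*10 = 70)
D = -51/2 (D = -3 + (6*(-5))*(3/4) = -3 - 90/4 = -3 - 30*¾ = -3 - 45/2 = -51/2 ≈ -25.500)
D + j(4, p(3, -5))*66 = -51/2 + 70*66 = -51/2 + 4620 = 9189/2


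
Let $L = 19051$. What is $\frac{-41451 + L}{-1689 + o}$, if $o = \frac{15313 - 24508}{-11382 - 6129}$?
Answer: $\frac{32687200}{2463907} \approx 13.266$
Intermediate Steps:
$o = \frac{3065}{5837}$ ($o = - \frac{9195}{-17511} = \left(-9195\right) \left(- \frac{1}{17511}\right) = \frac{3065}{5837} \approx 0.5251$)
$\frac{-41451 + L}{-1689 + o} = \frac{-41451 + 19051}{-1689 + \frac{3065}{5837}} = - \frac{22400}{- \frac{9855628}{5837}} = \left(-22400\right) \left(- \frac{5837}{9855628}\right) = \frac{32687200}{2463907}$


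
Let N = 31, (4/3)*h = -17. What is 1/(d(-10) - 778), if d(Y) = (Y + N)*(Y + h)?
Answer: -4/5023 ≈ -0.00079634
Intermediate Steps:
h = -51/4 (h = (3/4)*(-17) = -51/4 ≈ -12.750)
d(Y) = (31 + Y)*(-51/4 + Y) (d(Y) = (Y + 31)*(Y - 51/4) = (31 + Y)*(-51/4 + Y))
1/(d(-10) - 778) = 1/((-1581/4 + (-10)**2 + (73/4)*(-10)) - 778) = 1/((-1581/4 + 100 - 365/2) - 778) = 1/(-1911/4 - 778) = 1/(-5023/4) = -4/5023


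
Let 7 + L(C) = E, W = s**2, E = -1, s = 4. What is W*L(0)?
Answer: -128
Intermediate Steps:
W = 16 (W = 4**2 = 16)
L(C) = -8 (L(C) = -7 - 1 = -8)
W*L(0) = 16*(-8) = -128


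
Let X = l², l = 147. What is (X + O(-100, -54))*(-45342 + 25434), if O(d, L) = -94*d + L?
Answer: -616252140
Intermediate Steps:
X = 21609 (X = 147² = 21609)
O(d, L) = L - 94*d
(X + O(-100, -54))*(-45342 + 25434) = (21609 + (-54 - 94*(-100)))*(-45342 + 25434) = (21609 + (-54 + 9400))*(-19908) = (21609 + 9346)*(-19908) = 30955*(-19908) = -616252140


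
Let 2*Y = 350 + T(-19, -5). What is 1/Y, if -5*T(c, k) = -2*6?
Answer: 5/881 ≈ 0.0056754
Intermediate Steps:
T(c, k) = 12/5 (T(c, k) = -(-2)*6/5 = -1/5*(-12) = 12/5)
Y = 881/5 (Y = (350 + 12/5)/2 = (1/2)*(1762/5) = 881/5 ≈ 176.20)
1/Y = 1/(881/5) = 5/881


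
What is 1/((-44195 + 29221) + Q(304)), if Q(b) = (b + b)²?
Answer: 1/354690 ≈ 2.8194e-6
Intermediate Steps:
Q(b) = 4*b² (Q(b) = (2*b)² = 4*b²)
1/((-44195 + 29221) + Q(304)) = 1/((-44195 + 29221) + 4*304²) = 1/(-14974 + 4*92416) = 1/(-14974 + 369664) = 1/354690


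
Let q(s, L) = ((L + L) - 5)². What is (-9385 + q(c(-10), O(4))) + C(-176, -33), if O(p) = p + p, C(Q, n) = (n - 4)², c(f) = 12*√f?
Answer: -7895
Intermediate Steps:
C(Q, n) = (-4 + n)²
O(p) = 2*p
q(s, L) = (-5 + 2*L)² (q(s, L) = (2*L - 5)² = (-5 + 2*L)²)
(-9385 + q(c(-10), O(4))) + C(-176, -33) = (-9385 + (-5 + 2*(2*4))²) + (-4 - 33)² = (-9385 + (-5 + 2*8)²) + (-37)² = (-9385 + (-5 + 16)²) + 1369 = (-9385 + 11²) + 1369 = (-9385 + 121) + 1369 = -9264 + 1369 = -7895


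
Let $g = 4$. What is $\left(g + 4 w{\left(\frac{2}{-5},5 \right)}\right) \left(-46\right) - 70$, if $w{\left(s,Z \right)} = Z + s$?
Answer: $- \frac{5502}{5} \approx -1100.4$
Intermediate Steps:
$\left(g + 4 w{\left(\frac{2}{-5},5 \right)}\right) \left(-46\right) - 70 = \left(4 + 4 \left(5 + \frac{2}{-5}\right)\right) \left(-46\right) - 70 = \left(4 + 4 \left(5 + 2 \left(- \frac{1}{5}\right)\right)\right) \left(-46\right) - 70 = \left(4 + 4 \left(5 - \frac{2}{5}\right)\right) \left(-46\right) - 70 = \left(4 + 4 \cdot \frac{23}{5}\right) \left(-46\right) - 70 = \left(4 + \frac{92}{5}\right) \left(-46\right) - 70 = \frac{112}{5} \left(-46\right) - 70 = - \frac{5152}{5} - 70 = - \frac{5502}{5}$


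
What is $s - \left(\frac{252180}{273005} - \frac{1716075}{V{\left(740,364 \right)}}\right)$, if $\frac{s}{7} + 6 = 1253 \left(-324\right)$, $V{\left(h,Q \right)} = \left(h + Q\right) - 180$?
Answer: $- \frac{47760413498631}{16817108} \approx -2.84 \cdot 10^{6}$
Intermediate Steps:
$V{\left(h,Q \right)} = -180 + Q + h$ ($V{\left(h,Q \right)} = \left(Q + h\right) - 180 = -180 + Q + h$)
$s = -2841846$ ($s = -42 + 7 \cdot 1253 \left(-324\right) = -42 + 7 \left(-405972\right) = -42 - 2841804 = -2841846$)
$s - \left(\frac{252180}{273005} - \frac{1716075}{V{\left(740,364 \right)}}\right) = -2841846 - \left(\frac{252180}{273005} - \frac{1716075}{-180 + 364 + 740}\right) = -2841846 - \left(252180 \cdot \frac{1}{273005} - \frac{1716075}{924}\right) = -2841846 - \left(\frac{50436}{54601} - \frac{572025}{308}\right) = -2841846 - - \frac{31217602737}{16817108} = -2841846 + \frac{31217602737}{16817108} = - \frac{47760413498631}{16817108}$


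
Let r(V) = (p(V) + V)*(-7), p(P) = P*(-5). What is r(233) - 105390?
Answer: -98866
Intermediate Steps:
p(P) = -5*P
r(V) = 28*V (r(V) = (-5*V + V)*(-7) = -4*V*(-7) = 28*V)
r(233) - 105390 = 28*233 - 105390 = 6524 - 105390 = -98866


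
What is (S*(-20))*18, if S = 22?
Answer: -7920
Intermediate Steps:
(S*(-20))*18 = (22*(-20))*18 = -440*18 = -7920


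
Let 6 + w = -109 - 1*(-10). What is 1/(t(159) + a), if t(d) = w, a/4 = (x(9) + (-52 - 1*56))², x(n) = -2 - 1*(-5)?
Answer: 1/43995 ≈ 2.2730e-5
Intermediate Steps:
x(n) = 3 (x(n) = -2 + 5 = 3)
w = -105 (w = -6 + (-109 - 1*(-10)) = -6 + (-109 + 10) = -6 - 99 = -105)
a = 44100 (a = 4*(3 + (-52 - 1*56))² = 4*(3 + (-52 - 56))² = 4*(3 - 108)² = 4*(-105)² = 4*11025 = 44100)
t(d) = -105
1/(t(159) + a) = 1/(-105 + 44100) = 1/43995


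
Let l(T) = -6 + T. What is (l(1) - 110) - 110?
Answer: -225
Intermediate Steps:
(l(1) - 110) - 110 = ((-6 + 1) - 110) - 110 = (-5 - 110) - 110 = -115 - 110 = -225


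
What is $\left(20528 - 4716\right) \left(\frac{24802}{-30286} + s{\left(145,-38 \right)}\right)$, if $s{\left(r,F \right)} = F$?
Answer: $- \frac{9294847020}{15143} \approx -6.1381 \cdot 10^{5}$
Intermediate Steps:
$\left(20528 - 4716\right) \left(\frac{24802}{-30286} + s{\left(145,-38 \right)}\right) = \left(20528 - 4716\right) \left(\frac{24802}{-30286} - 38\right) = 15812 \left(24802 \left(- \frac{1}{30286}\right) - 38\right) = 15812 \left(- \frac{12401}{15143} - 38\right) = 15812 \left(- \frac{587835}{15143}\right) = - \frac{9294847020}{15143}$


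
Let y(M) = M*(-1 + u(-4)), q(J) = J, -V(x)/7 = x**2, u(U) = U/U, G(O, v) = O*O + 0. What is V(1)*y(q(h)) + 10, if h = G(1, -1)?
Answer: 10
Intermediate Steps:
G(O, v) = O**2 (G(O, v) = O**2 + 0 = O**2)
u(U) = 1
V(x) = -7*x**2
h = 1 (h = 1**2 = 1)
y(M) = 0 (y(M) = M*(-1 + 1) = M*0 = 0)
V(1)*y(q(h)) + 10 = -7*1**2*0 + 10 = -7*1*0 + 10 = -7*0 + 10 = 0 + 10 = 10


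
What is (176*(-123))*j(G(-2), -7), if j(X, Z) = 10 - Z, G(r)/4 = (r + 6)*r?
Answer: -368016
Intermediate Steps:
G(r) = 4*r*(6 + r) (G(r) = 4*((r + 6)*r) = 4*((6 + r)*r) = 4*(r*(6 + r)) = 4*r*(6 + r))
(176*(-123))*j(G(-2), -7) = (176*(-123))*(10 - 1*(-7)) = -21648*(10 + 7) = -21648*17 = -368016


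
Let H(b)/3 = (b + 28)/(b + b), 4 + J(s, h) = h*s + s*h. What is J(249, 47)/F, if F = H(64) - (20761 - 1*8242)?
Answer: -748864/400539 ≈ -1.8696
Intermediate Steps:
J(s, h) = -4 + 2*h*s (J(s, h) = -4 + (h*s + s*h) = -4 + (h*s + h*s) = -4 + 2*h*s)
H(b) = 3*(28 + b)/(2*b) (H(b) = 3*((b + 28)/(b + b)) = 3*((28 + b)/((2*b))) = 3*((28 + b)*(1/(2*b))) = 3*((28 + b)/(2*b)) = 3*(28 + b)/(2*b))
F = -400539/32 (F = (3/2 + 42/64) - (20761 - 1*8242) = (3/2 + 42*(1/64)) - (20761 - 8242) = (3/2 + 21/32) - 1*12519 = 69/32 - 12519 = -400539/32 ≈ -12517.)
J(249, 47)/F = (-4 + 2*47*249)/(-400539/32) = (-4 + 23406)*(-32/400539) = 23402*(-32/400539) = -748864/400539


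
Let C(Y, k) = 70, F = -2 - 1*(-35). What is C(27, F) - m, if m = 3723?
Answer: -3653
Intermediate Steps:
F = 33 (F = -2 + 35 = 33)
C(27, F) - m = 70 - 1*3723 = 70 - 3723 = -3653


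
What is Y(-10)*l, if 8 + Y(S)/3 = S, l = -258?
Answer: 13932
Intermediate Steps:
Y(S) = -24 + 3*S
Y(-10)*l = (-24 + 3*(-10))*(-258) = (-24 - 30)*(-258) = -54*(-258) = 13932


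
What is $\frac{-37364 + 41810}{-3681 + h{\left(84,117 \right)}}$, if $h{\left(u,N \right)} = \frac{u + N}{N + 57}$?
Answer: $- \frac{257868}{213431} \approx -1.2082$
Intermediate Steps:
$h{\left(u,N \right)} = \frac{N + u}{57 + N}$
$\frac{-37364 + 41810}{-3681 + h{\left(84,117 \right)}} = \frac{-37364 + 41810}{-3681 + \frac{117 + 84}{57 + 117}} = \frac{4446}{-3681 + \frac{1}{174} \cdot 201} = \frac{4446}{-3681 + \frac{67}{58}} = \frac{4446}{- \frac{213431}{58}} = 4446 \left(- \frac{58}{213431}\right) = - \frac{257868}{213431}$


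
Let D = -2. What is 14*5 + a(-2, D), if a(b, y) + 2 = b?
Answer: 66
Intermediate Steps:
a(b, y) = -2 + b
14*5 + a(-2, D) = 14*5 + (-2 - 2) = 70 - 4 = 66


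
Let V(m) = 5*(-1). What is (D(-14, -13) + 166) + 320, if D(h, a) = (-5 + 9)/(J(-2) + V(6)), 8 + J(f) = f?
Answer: 7286/15 ≈ 485.73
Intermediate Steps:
J(f) = -8 + f
V(m) = -5
D(h, a) = -4/15 (D(h, a) = (-5 + 9)/((-8 - 2) - 5) = 4/(-10 - 5) = 4/(-15) = 4*(-1/15) = -4/15)
(D(-14, -13) + 166) + 320 = (-4/15 + 166) + 320 = 2486/15 + 320 = 7286/15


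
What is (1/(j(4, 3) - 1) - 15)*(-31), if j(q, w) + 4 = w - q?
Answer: 2821/6 ≈ 470.17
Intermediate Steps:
j(q, w) = -4 + w - q (j(q, w) = -4 + (w - q) = -4 + w - q)
(1/(j(4, 3) - 1) - 15)*(-31) = (1/((-4 + 3 - 1*4) - 1) - 15)*(-31) = (1/((-4 + 3 - 4) - 1) - 15)*(-31) = (1/(-5 - 1) - 15)*(-31) = (1/(-6) - 15)*(-31) = (-1/6 - 15)*(-31) = -91/6*(-31) = 2821/6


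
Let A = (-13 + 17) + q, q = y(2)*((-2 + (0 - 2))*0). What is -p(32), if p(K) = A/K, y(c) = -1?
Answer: -⅛ ≈ -0.12500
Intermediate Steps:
q = 0 (q = -(-2 + (0 - 2))*0 = -(-2 - 2)*0 = -(-4)*0 = -1*0 = 0)
A = 4 (A = (-13 + 17) + 0 = 4 + 0 = 4)
p(K) = 4/K
-p(32) = -4/32 = -1*⅛ = -⅛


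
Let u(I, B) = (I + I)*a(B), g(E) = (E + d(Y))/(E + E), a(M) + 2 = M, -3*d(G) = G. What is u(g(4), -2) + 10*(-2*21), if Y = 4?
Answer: -1268/3 ≈ -422.67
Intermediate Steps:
d(G) = -G/3
a(M) = -2 + M
g(E) = (-4/3 + E)/(2*E) (g(E) = (E - ⅓*4)/(E + E) = (E - 4/3)/((2*E)) = (-4/3 + E)*(1/(2*E)) = (-4/3 + E)/(2*E))
u(I, B) = 2*I*(-2 + B) (u(I, B) = (I + I)*(-2 + B) = (2*I)*(-2 + B) = 2*I*(-2 + B))
u(g(4), -2) + 10*(-2*21) = 2*((⅙)*(-4 + 3*4)/4)*(-2 - 2) + 10*(-2*21) = 2*((⅙)*(¼)*(-4 + 12))*(-4) + 10*(-42) = 2*((⅙)*(¼)*8)*(-4) - 420 = 2*(⅓)*(-4) - 420 = -8/3 - 420 = -1268/3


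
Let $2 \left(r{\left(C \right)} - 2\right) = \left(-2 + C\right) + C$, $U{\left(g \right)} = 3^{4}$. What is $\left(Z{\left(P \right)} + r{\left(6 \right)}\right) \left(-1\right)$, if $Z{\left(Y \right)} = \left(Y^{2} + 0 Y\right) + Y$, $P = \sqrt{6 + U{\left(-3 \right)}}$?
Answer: $-94 - \sqrt{87} \approx -103.33$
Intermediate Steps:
$U{\left(g \right)} = 81$
$r{\left(C \right)} = 1 + C$ ($r{\left(C \right)} = 2 + \frac{\left(-2 + C\right) + C}{2} = 2 + \frac{-2 + 2 C}{2} = 2 + \left(-1 + C\right) = 1 + C$)
$P = \sqrt{87}$ ($P = \sqrt{6 + 81} = \sqrt{87} \approx 9.3274$)
$Z{\left(Y \right)} = Y + Y^{2}$ ($Z{\left(Y \right)} = \left(Y^{2} + 0\right) + Y = Y^{2} + Y = Y + Y^{2}$)
$\left(Z{\left(P \right)} + r{\left(6 \right)}\right) \left(-1\right) = \left(\sqrt{87} \left(1 + \sqrt{87}\right) + \left(1 + 6\right)\right) \left(-1\right) = \left(\sqrt{87} \left(1 + \sqrt{87}\right) + 7\right) \left(-1\right) = \left(7 + \sqrt{87} \left(1 + \sqrt{87}\right)\right) \left(-1\right) = -7 - \sqrt{87} \left(1 + \sqrt{87}\right)$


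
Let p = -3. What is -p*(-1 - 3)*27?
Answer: -324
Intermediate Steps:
-p*(-1 - 3)*27 = -(-3*(-1 - 3))*27 = -(-3*(-4))*27 = -12*27 = -1*324 = -324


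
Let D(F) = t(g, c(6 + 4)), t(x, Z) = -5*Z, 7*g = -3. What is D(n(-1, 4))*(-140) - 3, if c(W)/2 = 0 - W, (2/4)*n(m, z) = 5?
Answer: -14003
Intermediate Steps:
n(m, z) = 10 (n(m, z) = 2*5 = 10)
g = -3/7 (g = (1/7)*(-3) = -3/7 ≈ -0.42857)
c(W) = -2*W (c(W) = 2*(0 - W) = 2*(-W) = -2*W)
D(F) = 100 (D(F) = -(-10)*(6 + 4) = -(-10)*10 = -5*(-20) = 100)
D(n(-1, 4))*(-140) - 3 = 100*(-140) - 3 = -14000 - 3 = -14003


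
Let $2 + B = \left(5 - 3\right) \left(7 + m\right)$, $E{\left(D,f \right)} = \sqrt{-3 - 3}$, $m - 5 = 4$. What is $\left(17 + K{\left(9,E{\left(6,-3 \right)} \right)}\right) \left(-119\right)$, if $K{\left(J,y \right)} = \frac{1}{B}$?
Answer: $- \frac{60809}{30} \approx -2027.0$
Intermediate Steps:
$m = 9$ ($m = 5 + 4 = 9$)
$E{\left(D,f \right)} = i \sqrt{6}$ ($E{\left(D,f \right)} = \sqrt{-6} = i \sqrt{6}$)
$B = 30$ ($B = -2 + \left(5 - 3\right) \left(7 + 9\right) = -2 + 2 \cdot 16 = -2 + 32 = 30$)
$K{\left(J,y \right)} = \frac{1}{30}$
$\left(17 + K{\left(9,E{\left(6,-3 \right)} \right)}\right) \left(-119\right) = \left(17 + \frac{1}{30}\right) \left(-119\right) = \frac{511}{30} \left(-119\right) = - \frac{60809}{30}$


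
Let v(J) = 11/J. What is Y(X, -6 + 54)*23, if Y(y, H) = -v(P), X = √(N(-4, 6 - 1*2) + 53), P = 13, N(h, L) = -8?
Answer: -253/13 ≈ -19.462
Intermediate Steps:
X = 3*√5 (X = √(-8 + 53) = √45 = 3*√5 ≈ 6.7082)
Y(y, H) = -11/13
Y(X, -6 + 54)*23 = -11/13*23 = -253/13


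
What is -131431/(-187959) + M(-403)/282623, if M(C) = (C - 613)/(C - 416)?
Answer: 10140764274497/14502179452761 ≈ 0.69926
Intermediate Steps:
M(C) = (-613 + C)/(-416 + C)
-131431/(-187959) + M(-403)/282623 = -131431/(-187959) + ((-613 - 403)/(-416 - 403))/282623 = -131431*(-1/187959) + (-1016/(-819))*(1/282623) = 131431/187959 - 1/819*(-1016)*(1/282623) = 131431/187959 + (1016/819)*(1/282623) = 131431/187959 + 1016/231468237 = 10140764274497/14502179452761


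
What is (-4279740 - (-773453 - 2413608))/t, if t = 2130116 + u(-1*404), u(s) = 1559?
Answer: -156097/304525 ≈ -0.51259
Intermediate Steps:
t = 2131675 (t = 2130116 + 1559 = 2131675)
(-4279740 - (-773453 - 2413608))/t = (-4279740 - (-773453 - 2413608))/2131675 = (-4279740 - 1*(-3187061))*(1/2131675) = (-4279740 + 3187061)*(1/2131675) = -1092679*1/2131675 = -156097/304525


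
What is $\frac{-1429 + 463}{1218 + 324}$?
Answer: $- \frac{161}{257} \approx -0.62646$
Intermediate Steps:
$\frac{-1429 + 463}{1218 + 324} = - \frac{966}{1542} = \left(-966\right) \frac{1}{1542} = - \frac{161}{257}$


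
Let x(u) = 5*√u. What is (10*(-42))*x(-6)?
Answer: -2100*I*√6 ≈ -5143.9*I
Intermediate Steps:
(10*(-42))*x(-6) = (10*(-42))*(5*√(-6)) = -2100*I*√6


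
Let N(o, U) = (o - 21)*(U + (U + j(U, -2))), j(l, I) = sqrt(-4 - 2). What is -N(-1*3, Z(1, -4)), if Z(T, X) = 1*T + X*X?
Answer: 816 + 24*I*sqrt(6) ≈ 816.0 + 58.788*I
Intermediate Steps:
j(l, I) = I*sqrt(6) (j(l, I) = sqrt(-6) = I*sqrt(6))
Z(T, X) = T + X**2
N(o, U) = (-21 + o)*(2*U + I*sqrt(6)) (N(o, U) = (o - 21)*(U + (U + I*sqrt(6))) = (-21 + o)*(2*U + I*sqrt(6)))
-N(-1*3, Z(1, -4)) = -(-42*(1 + (-4)**2) - 21*I*sqrt(6) + 2*(1 + (-4)**2)*(-1*3) + I*(-1*3)*sqrt(6)) = -(-42*(1 + 16) - 21*I*sqrt(6) + 2*(1 + 16)*(-3) + I*(-3)*sqrt(6)) = -(-42*17 - 21*I*sqrt(6) + 2*17*(-3) - 3*I*sqrt(6)) = -(-714 - 21*I*sqrt(6) - 102 - 3*I*sqrt(6)) = -(-816 - 24*I*sqrt(6)) = 816 + 24*I*sqrt(6)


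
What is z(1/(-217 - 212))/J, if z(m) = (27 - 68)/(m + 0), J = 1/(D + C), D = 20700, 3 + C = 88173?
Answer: 1914914430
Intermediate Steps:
C = 88170 (C = -3 + 88173 = 88170)
J = 1/108870 (J = 1/(20700 + 88170) = 1/108870 ≈ 9.1853e-6)
z(m) = -41/m
z(1/(-217 - 212))/J = (-41/(1/(-217 - 212)))/(1/108870) = -41/(1/(-429))*108870 = -41/(-1/429)*108870 = -41*(-429)*108870 = 17589*108870 = 1914914430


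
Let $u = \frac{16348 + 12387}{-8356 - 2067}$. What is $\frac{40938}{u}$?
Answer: $- \frac{60956682}{4105} \approx -14849.0$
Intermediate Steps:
$u = - \frac{4105}{1489}$ ($u = \frac{28735}{-10423} = 28735 \left(- \frac{1}{10423}\right) = - \frac{4105}{1489} \approx -2.7569$)
$\frac{40938}{u} = \frac{40938}{- \frac{4105}{1489}} = 40938 \left(- \frac{1489}{4105}\right) = - \frac{60956682}{4105}$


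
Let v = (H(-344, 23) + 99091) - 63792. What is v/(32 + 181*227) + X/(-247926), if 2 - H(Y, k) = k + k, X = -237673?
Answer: 18513507217/10194469194 ≈ 1.8160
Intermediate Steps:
H(Y, k) = 2 - 2*k (H(Y, k) = 2 - (k + k) = 2 - 2*k)
v = 35255 (v = ((2 - 2*23) + 99091) - 63792 = ((2 - 46) + 99091) - 63792 = (-44 + 99091) - 63792 = 99047 - 63792 = 35255)
v/(32 + 181*227) + X/(-247926) = 35255/(32 + 181*227) - 237673/(-247926) = 35255/(32 + 41087) - 237673*(-1/247926) = 35255/41119 + 237673/247926 = 18513507217/10194469194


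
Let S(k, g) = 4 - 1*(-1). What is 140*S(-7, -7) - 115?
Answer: 585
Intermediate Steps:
S(k, g) = 5 (S(k, g) = 4 + 1 = 5)
140*S(-7, -7) - 115 = 140*5 - 115 = 700 - 115 = 585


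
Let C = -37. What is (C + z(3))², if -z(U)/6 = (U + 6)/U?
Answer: 3025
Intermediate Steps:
z(U) = -6*(6 + U)/U (z(U) = -6*(U + 6)/U = -6*(6 + U)/U)
(C + z(3))² = (-37 + (-6 - 36/3))² = (-37 + (-6 - 36*⅓))² = (-37 + (-6 - 12))² = (-37 - 18)² = (-55)² = 3025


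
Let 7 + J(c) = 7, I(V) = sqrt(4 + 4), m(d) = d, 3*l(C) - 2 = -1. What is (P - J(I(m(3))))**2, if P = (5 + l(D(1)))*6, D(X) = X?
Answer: 1024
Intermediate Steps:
l(C) = 1/3 (l(C) = 2/3 + (1/3)*(-1) = 2/3 - 1/3 = 1/3)
I(V) = 2*sqrt(2) (I(V) = sqrt(8) = 2*sqrt(2))
P = 32 (P = (5 + 1/3)*6 = (16/3)*6 = 32)
J(c) = 0 (J(c) = -7 + 7 = 0)
(P - J(I(m(3))))**2 = (32 - 1*0)**2 = (32 + 0)**2 = 32**2 = 1024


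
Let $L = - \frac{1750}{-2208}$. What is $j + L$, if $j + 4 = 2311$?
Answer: $\frac{2547803}{1104} \approx 2307.8$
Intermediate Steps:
$j = 2307$ ($j = -4 + 2311 = 2307$)
$L = \frac{875}{1104}$ ($L = \left(-1750\right) \left(- \frac{1}{2208}\right) = \frac{875}{1104} \approx 0.79257$)
$j + L = 2307 + \frac{875}{1104} = \frac{2547803}{1104}$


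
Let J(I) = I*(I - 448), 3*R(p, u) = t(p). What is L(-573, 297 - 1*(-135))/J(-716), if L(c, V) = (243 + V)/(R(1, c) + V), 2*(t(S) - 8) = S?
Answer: 675/362400536 ≈ 1.8626e-6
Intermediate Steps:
t(S) = 8 + S/2
R(p, u) = 8/3 + p/6 (R(p, u) = (8 + p/2)/3 = 8/3 + p/6)
J(I) = I*(-448 + I)
L(c, V) = (243 + V)/(17/6 + V) (L(c, V) = (243 + V)/((8/3 + (⅙)*1) + V) = (243 + V)/((8/3 + ⅙) + V) = (243 + V)/(17/6 + V))
L(-573, 297 - 1*(-135))/J(-716) = (6*(243 + (297 - 1*(-135)))/(17 + 6*(297 - 1*(-135))))/((-716*(-448 - 716))) = (6*(243 + (297 + 135))/(17 + 6*(297 + 135)))/((-716*(-1164))) = (6*(243 + 432)/(17 + 6*432))/833424 = (6*675/(17 + 2592))*(1/833424) = (6*675/2609)*(1/833424) = (6*(1/2609)*675)*(1/833424) = (4050/2609)*(1/833424) = 675/362400536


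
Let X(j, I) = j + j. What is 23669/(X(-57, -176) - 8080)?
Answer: -23669/8194 ≈ -2.8886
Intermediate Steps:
X(j, I) = 2*j
23669/(X(-57, -176) - 8080) = 23669/(2*(-57) - 8080) = 23669/(-114 - 8080) = 23669/(-8194) = 23669*(-1/8194) = -23669/8194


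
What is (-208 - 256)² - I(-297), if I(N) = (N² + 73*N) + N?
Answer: 149065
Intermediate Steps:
I(N) = N² + 74*N
(-208 - 256)² - I(-297) = (-208 - 256)² - (-297)*(74 - 297) = (-464)² - (-297)*(-223) = 215296 - 1*66231 = 215296 - 66231 = 149065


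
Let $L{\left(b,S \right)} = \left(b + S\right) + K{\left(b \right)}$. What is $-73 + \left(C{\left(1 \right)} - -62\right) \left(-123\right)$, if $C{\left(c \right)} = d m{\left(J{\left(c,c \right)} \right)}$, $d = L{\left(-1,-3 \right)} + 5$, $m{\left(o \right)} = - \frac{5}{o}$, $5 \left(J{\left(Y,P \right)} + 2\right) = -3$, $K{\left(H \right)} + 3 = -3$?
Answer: $- \frac{84712}{13} \approx -6516.3$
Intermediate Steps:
$K{\left(H \right)} = -6$ ($K{\left(H \right)} = -3 - 3 = -6$)
$J{\left(Y,P \right)} = - \frac{13}{5}$ ($J{\left(Y,P \right)} = -2 + \frac{1}{5} \left(-3\right) = -2 - \frac{3}{5} = - \frac{13}{5}$)
$L{\left(b,S \right)} = -6 + S + b$ ($L{\left(b,S \right)} = \left(b + S\right) - 6 = \left(S + b\right) - 6 = -6 + S + b$)
$d = -5$ ($d = \left(-6 - 3 - 1\right) + 5 = -10 + 5 = -5$)
$C{\left(c \right)} = - \frac{125}{13}$ ($C{\left(c \right)} = - 5 \left(- \frac{5}{- \frac{13}{5}}\right) = - 5 \left(\left(-5\right) \left(- \frac{5}{13}\right)\right) = \left(-5\right) \frac{25}{13} = - \frac{125}{13}$)
$-73 + \left(C{\left(1 \right)} - -62\right) \left(-123\right) = -73 + \left(- \frac{125}{13} - -62\right) \left(-123\right) = -73 + \left(- \frac{125}{13} + 62\right) \left(-123\right) = -73 + \frac{681}{13} \left(-123\right) = -73 - \frac{83763}{13} = - \frac{84712}{13}$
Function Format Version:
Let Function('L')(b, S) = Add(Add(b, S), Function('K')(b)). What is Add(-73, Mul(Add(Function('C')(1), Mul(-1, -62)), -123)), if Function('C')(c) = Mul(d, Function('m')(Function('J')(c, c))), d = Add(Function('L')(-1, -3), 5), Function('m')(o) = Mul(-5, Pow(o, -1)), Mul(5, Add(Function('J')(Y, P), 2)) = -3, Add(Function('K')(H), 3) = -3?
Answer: Rational(-84712, 13) ≈ -6516.3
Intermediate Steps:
Function('K')(H) = -6 (Function('K')(H) = Add(-3, -3) = -6)
Function('J')(Y, P) = Rational(-13, 5) (Function('J')(Y, P) = Add(-2, Mul(Rational(1, 5), -3)) = Add(-2, Rational(-3, 5)) = Rational(-13, 5))
Function('L')(b, S) = Add(-6, S, b) (Function('L')(b, S) = Add(Add(b, S), -6) = Add(Add(S, b), -6) = Add(-6, S, b))
d = -5 (d = Add(Add(-6, -3, -1), 5) = Add(-10, 5) = -5)
Function('C')(c) = Rational(-125, 13) (Function('C')(c) = Mul(-5, Mul(-5, Pow(Rational(-13, 5), -1))) = Mul(-5, Mul(-5, Rational(-5, 13))) = Mul(-5, Rational(25, 13)) = Rational(-125, 13))
Add(-73, Mul(Add(Function('C')(1), Mul(-1, -62)), -123)) = Add(-73, Mul(Add(Rational(-125, 13), Mul(-1, -62)), -123)) = Add(-73, Mul(Add(Rational(-125, 13), 62), -123)) = Add(-73, Mul(Rational(681, 13), -123)) = Add(-73, Rational(-83763, 13)) = Rational(-84712, 13)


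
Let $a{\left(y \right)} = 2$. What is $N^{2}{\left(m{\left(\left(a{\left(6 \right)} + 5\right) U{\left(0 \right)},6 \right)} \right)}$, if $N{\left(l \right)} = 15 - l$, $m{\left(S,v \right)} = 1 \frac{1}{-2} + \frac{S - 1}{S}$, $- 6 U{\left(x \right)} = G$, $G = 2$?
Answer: $\frac{38809}{196} \approx 198.01$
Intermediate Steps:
$U{\left(x \right)} = - \frac{1}{3}$ ($U{\left(x \right)} = \left(- \frac{1}{6}\right) 2 = - \frac{1}{3}$)
$m{\left(S,v \right)} = - \frac{1}{2} + \frac{-1 + S}{S}$ ($m{\left(S,v \right)} = 1 \left(- \frac{1}{2}\right) + \frac{-1 + S}{S} = - \frac{1}{2} + \frac{-1 + S}{S}$)
$N^{2}{\left(m{\left(\left(a{\left(6 \right)} + 5\right) U{\left(0 \right)},6 \right)} \right)} = \left(15 - \frac{-2 + \left(2 + 5\right) \left(- \frac{1}{3}\right)}{2 \left(2 + 5\right) \left(- \frac{1}{3}\right)}\right)^{2} = \left(15 - \frac{-2 + 7 \left(- \frac{1}{3}\right)}{2 \cdot 7 \left(- \frac{1}{3}\right)}\right)^{2} = \left(15 - \frac{-2 - \frac{7}{3}}{2 \left(- \frac{7}{3}\right)}\right)^{2} = \left(15 - \frac{1}{2} \left(- \frac{3}{7}\right) \left(- \frac{13}{3}\right)\right)^{2} = \left(15 - \frac{13}{14}\right)^{2} = \left(\frac{197}{14}\right)^{2} = \frac{38809}{196}$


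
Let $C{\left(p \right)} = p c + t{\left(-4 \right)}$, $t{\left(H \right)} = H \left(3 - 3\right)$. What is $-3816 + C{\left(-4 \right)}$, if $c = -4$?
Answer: $-3800$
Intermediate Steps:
$t{\left(H \right)} = 0$ ($t{\left(H \right)} = H 0 = 0$)
$C{\left(p \right)} = - 4 p$ ($C{\left(p \right)} = p \left(-4\right) + 0 = - 4 p + 0 = - 4 p$)
$-3816 + C{\left(-4 \right)} = -3816 - -16 = -3816 + 16 = -3800$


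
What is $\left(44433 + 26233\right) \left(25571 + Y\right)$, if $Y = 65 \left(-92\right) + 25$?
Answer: $1386184256$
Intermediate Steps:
$Y = -5955$ ($Y = -5980 + 25 = -5955$)
$\left(44433 + 26233\right) \left(25571 + Y\right) = \left(44433 + 26233\right) \left(25571 - 5955\right) = 70666 \cdot 19616 = 1386184256$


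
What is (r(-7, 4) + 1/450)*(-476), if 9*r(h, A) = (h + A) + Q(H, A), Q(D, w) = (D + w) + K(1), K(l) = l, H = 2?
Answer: -15946/75 ≈ -212.61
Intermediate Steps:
Q(D, w) = 1 + D + w (Q(D, w) = (D + w) + 1 = 1 + D + w)
r(h, A) = ⅓ + h/9 + 2*A/9 (r(h, A) = ((h + A) + (1 + 2 + A))/9 = ((A + h) + (3 + A))/9 = (3 + h + 2*A)/9 = ⅓ + h/9 + 2*A/9)
(r(-7, 4) + 1/450)*(-476) = ((⅓ + (⅑)*(-7) + (2/9)*4) + 1/450)*(-476) = ((⅓ - 7/9 + 8/9) + 1/450)*(-476) = (4/9 + 1/450)*(-476) = (67/150)*(-476) = -15946/75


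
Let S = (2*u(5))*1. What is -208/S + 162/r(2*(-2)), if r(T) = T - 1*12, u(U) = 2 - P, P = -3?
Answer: -1237/40 ≈ -30.925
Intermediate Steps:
u(U) = 5 (u(U) = 2 - 1*(-3) = 2 + 3 = 5)
r(T) = -12 + T (r(T) = T - 12 = -12 + T)
S = 10 (S = (2*5)*1 = 10*1 = 10)
-208/S + 162/r(2*(-2)) = -208/10 + 162/(-12 + 2*(-2)) = -208*⅒ + 162/(-12 - 4) = -104/5 + 162/(-16) = -104/5 + 162*(-1/16) = -104/5 - 81/8 = -1237/40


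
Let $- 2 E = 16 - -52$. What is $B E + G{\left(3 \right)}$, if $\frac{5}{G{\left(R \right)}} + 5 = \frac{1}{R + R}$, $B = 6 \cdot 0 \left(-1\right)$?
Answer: $- \frac{30}{29} \approx -1.0345$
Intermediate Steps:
$E = -34$ ($E = - \frac{16 - -52}{2} = - \frac{16 + 52}{2} = \left(- \frac{1}{2}\right) 68 = -34$)
$B = 0$ ($B = 0 \left(-1\right) = 0$)
$G{\left(R \right)} = \frac{5}{-5 + \frac{1}{2 R}}$ ($G{\left(R \right)} = \frac{5}{-5 + \frac{1}{R + R}} = \frac{5}{-5 + \frac{1}{2 R}}$)
$B E + G{\left(3 \right)} = 0 \left(-34\right) - \frac{30}{-1 + 10 \cdot 3} = 0 - \frac{30}{-1 + 30} = 0 - \frac{30}{29} = - \frac{30}{29}$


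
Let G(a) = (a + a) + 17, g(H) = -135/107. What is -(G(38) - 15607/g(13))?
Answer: -1682504/135 ≈ -12463.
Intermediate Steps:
g(H) = -135/107 (g(H) = -135*1/107 = -135/107)
G(a) = 17 + 2*a (G(a) = 2*a + 17 = 17 + 2*a)
-(G(38) - 15607/g(13)) = -((17 + 2*38) - 15607/(-135/107)) = -((17 + 76) - 15607*(-107)/135) = -(93 - 1*(-1669949/135)) = -(93 + 1669949/135) = -1*1682504/135 = -1682504/135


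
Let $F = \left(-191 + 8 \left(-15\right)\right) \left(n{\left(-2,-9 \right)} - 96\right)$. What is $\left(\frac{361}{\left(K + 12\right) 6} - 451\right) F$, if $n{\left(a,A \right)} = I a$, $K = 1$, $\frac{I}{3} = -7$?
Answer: $- \frac{97452783}{13} \approx -7.4964 \cdot 10^{6}$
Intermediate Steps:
$I = -21$ ($I = 3 \left(-7\right) = -21$)
$n{\left(a,A \right)} = - 21 a$
$F = 16794$ ($F = \left(-191 + 8 \left(-15\right)\right) \left(\left(-21\right) \left(-2\right) - 96\right) = \left(-191 - 120\right) \left(42 - 96\right) = \left(-311\right) \left(-54\right) = 16794$)
$\left(\frac{361}{\left(K + 12\right) 6} - 451\right) F = \left(\frac{361}{\left(1 + 12\right) 6} - 451\right) 16794 = \left(\frac{361}{13 \cdot 6} - 451\right) 16794 = \left(\frac{361}{78} - 451\right) 16794 = \left(- \frac{34817}{78}\right) 16794 = - \frac{97452783}{13}$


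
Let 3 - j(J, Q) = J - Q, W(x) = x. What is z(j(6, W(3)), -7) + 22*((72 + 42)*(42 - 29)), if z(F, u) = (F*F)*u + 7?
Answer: 32611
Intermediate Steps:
j(J, Q) = 3 + Q - J (j(J, Q) = 3 - (J - Q) = 3 + (Q - J) = 3 + Q - J)
z(F, u) = 7 + u*F**2 (z(F, u) = F**2*u + 7 = u*F**2 + 7 = 7 + u*F**2)
z(j(6, W(3)), -7) + 22*((72 + 42)*(42 - 29)) = (7 - 7*(3 + 3 - 1*6)**2) + 22*((72 + 42)*(42 - 29)) = (7 - 7*(3 + 3 - 6)**2) + 22*(114*13) = (7 - 7*0**2) + 22*1482 = (7 - 7*0) + 32604 = (7 + 0) + 32604 = 7 + 32604 = 32611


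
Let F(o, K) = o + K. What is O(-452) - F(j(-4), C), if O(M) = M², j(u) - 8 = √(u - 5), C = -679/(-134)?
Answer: 27374985/134 - 3*I ≈ 2.0429e+5 - 3.0*I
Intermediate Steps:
C = 679/134 (C = -679*(-1/134) = 679/134 ≈ 5.0672)
j(u) = 8 + √(-5 + u) (j(u) = 8 + √(u - 5) = 8 + √(-5 + u))
F(o, K) = K + o
O(-452) - F(j(-4), C) = (-452)² - (679/134 + (8 + √(-5 - 4))) = 204304 - (679/134 + (8 + √(-9))) = 204304 - (679/134 + (8 + 3*I)) = 204304 - (1751/134 + 3*I) = 204304 + (-1751/134 - 3*I) = 27374985/134 - 3*I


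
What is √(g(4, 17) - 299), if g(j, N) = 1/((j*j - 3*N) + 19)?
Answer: I*√4785/4 ≈ 17.293*I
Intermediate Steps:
g(j, N) = 1/(19 + j² - 3*N) (g(j, N) = 1/((j² - 3*N) + 19) = 1/(19 + j² - 3*N))
√(g(4, 17) - 299) = √(1/(19 + 4² - 3*17) - 299) = √(1/(19 + 16 - 51) - 299) = √(1/(-16) - 299) = √(-1/16 - 299) = √(-4785/16) = I*√4785/4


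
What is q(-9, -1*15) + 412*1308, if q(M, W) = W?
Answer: 538881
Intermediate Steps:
q(-9, -1*15) + 412*1308 = -1*15 + 412*1308 = -15 + 538896 = 538881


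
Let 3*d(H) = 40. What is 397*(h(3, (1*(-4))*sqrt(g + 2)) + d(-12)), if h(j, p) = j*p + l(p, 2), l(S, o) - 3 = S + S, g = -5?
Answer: 19453/3 - 7940*I*sqrt(3) ≈ 6484.3 - 13752.0*I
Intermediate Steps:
d(H) = 40/3 (d(H) = (1/3)*40 = 40/3)
l(S, o) = 3 + 2*S (l(S, o) = 3 + (S + S) = 3 + 2*S)
h(j, p) = 3 + 2*p + j*p (h(j, p) = j*p + (3 + 2*p) = 3 + 2*p + j*p)
397*(h(3, (1*(-4))*sqrt(g + 2)) + d(-12)) = 397*((3 + 2*((1*(-4))*sqrt(-5 + 2)) + 3*((1*(-4))*sqrt(-5 + 2))) + 40/3) = 397*((3 + 2*(-4*I*sqrt(3)) + 3*(-4*I*sqrt(3))) + 40/3) = 397*((3 - 8*I*sqrt(3) - 12*I*sqrt(3)) + 40/3) = 397*((3 - 20*I*sqrt(3)) + 40/3) = 397*(49/3 - 20*I*sqrt(3)) = 19453/3 - 7940*I*sqrt(3)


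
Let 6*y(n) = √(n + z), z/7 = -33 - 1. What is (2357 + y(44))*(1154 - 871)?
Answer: 667031 + 283*I*√194/6 ≈ 6.6703e+5 + 656.96*I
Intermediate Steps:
z = -238 (z = 7*(-33 - 1) = 7*(-34) = -238)
y(n) = √(-238 + n)/6 (y(n) = √(n - 238)/6 = √(-238 + n)/6)
(2357 + y(44))*(1154 - 871) = (2357 + √(-238 + 44)/6)*(1154 - 871) = (2357 + √(-194)/6)*283 = (2357 + (I*√194)/6)*283 = (2357 + I*√194/6)*283 = 667031 + 283*I*√194/6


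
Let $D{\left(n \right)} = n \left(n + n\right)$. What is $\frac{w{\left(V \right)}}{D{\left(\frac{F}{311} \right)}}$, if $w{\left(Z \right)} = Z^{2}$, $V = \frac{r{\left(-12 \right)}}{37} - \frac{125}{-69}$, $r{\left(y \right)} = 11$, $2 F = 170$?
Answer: $\frac{1401847865888}{47091170025} \approx 29.769$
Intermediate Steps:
$F = 85$ ($F = \frac{1}{2} \cdot 170 = 85$)
$D{\left(n \right)} = 2 n^{2}$ ($D{\left(n \right)} = n 2 n = 2 n^{2}$)
$V = \frac{5384}{2553}$ ($V = \frac{11}{37} - \frac{125}{-69} = 11 \cdot \frac{1}{37} - - \frac{125}{69} = \frac{11}{37} + \frac{125}{69} = \frac{5384}{2553} \approx 2.1089$)
$\frac{w{\left(V \right)}}{D{\left(\frac{F}{311} \right)}} = \frac{\left(\frac{5384}{2553}\right)^{2}}{2 \left(\frac{85}{311}\right)^{2}} = \frac{28987456}{6517809 \cdot 2 \left(85 \cdot \frac{1}{311}\right)^{2}} = \frac{28987456}{6517809 \cdot 2 \left(\frac{85}{311}\right)^{2}} = \frac{28987456}{6517809 \cdot 2 \cdot \frac{7225}{96721}} = \frac{28987456}{6517809 \cdot \frac{14450}{96721}} = \frac{28987456}{6517809} \cdot \frac{96721}{14450} = \frac{1401847865888}{47091170025}$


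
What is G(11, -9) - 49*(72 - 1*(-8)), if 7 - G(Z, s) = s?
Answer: -3904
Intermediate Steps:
G(Z, s) = 7 - s
G(11, -9) - 49*(72 - 1*(-8)) = (7 - 1*(-9)) - 49*(72 - 1*(-8)) = (7 + 9) - 49*(72 + 8) = 16 - 49*80 = 16 - 3920 = -3904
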